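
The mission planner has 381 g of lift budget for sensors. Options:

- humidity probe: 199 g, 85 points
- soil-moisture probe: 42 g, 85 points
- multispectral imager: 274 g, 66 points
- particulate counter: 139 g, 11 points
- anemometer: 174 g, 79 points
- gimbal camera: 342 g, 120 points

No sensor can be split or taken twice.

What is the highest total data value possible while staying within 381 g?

Density check — soil-moisture probe 2.02, anemometer 0.45, humidity probe 0.43 are the best per g.
Greedy by ratio would take soil-moisture probe + particulate counter + anemometer: 355 g used, total 175.
Dropping anemometer frees 174 g; slotting in humidity probe (199 g) lifts the total to 181 at 380 g.
The spare 1 g is too small for any remaining sensor, and no exchange beats 181.

181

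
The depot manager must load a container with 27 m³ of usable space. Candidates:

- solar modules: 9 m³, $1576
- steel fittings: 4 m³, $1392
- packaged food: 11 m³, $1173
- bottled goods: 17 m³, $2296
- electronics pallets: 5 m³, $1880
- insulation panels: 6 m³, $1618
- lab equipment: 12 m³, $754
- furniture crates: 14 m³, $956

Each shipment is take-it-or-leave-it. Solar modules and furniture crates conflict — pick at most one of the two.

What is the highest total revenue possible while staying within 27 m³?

The ratio ordering already packs tightly: solar modules + steel fittings + electronics pallets + insulation panels, 24 m³, 6466.
The closest alternative, steel fittings + packaged food + electronics pallets + insulation panels, reaches only 6063.

6466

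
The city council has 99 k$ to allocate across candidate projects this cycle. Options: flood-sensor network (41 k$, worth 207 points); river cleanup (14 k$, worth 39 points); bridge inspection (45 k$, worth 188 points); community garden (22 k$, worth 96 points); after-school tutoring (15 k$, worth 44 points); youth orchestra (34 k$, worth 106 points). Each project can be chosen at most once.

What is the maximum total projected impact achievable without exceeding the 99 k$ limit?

409

The ratio ordering already packs tightly: flood-sensor network + community garden + youth orchestra, 97 k$, 409.
The closest alternative, flood-sensor network + bridge inspection, reaches only 395.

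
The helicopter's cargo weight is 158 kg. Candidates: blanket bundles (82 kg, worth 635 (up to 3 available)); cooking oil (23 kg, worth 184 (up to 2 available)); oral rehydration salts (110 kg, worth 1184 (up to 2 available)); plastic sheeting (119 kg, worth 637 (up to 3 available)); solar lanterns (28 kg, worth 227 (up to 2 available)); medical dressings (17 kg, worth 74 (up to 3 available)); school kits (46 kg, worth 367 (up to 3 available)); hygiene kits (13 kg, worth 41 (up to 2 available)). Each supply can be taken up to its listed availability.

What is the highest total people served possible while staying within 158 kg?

1552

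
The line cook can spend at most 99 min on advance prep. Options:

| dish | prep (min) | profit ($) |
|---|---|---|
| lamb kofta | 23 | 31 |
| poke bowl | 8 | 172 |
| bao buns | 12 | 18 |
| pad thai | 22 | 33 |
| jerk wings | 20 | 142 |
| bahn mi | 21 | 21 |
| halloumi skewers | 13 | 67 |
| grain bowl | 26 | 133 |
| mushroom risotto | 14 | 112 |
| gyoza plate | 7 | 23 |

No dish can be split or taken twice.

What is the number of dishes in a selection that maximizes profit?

6

Best achievable profit is 649.
poke bowl + jerk wings + halloumi skewers + grain bowl + mushroom risotto + gyoza plate hits 649 at 88 min.
All optima have 6 dishes.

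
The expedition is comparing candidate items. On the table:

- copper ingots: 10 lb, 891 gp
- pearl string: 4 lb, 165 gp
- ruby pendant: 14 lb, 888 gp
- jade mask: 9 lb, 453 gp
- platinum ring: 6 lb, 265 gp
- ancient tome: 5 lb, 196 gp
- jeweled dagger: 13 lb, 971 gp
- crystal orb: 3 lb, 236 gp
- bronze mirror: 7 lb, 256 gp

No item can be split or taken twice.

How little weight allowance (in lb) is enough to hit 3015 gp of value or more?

Need the lightest bundle worth ≥ 3015.
copper ingots + ruby pendant + platinum ring + jeweled dagger: 3015 value at 43 lb.
No combination under 43 lb hits 3015.

43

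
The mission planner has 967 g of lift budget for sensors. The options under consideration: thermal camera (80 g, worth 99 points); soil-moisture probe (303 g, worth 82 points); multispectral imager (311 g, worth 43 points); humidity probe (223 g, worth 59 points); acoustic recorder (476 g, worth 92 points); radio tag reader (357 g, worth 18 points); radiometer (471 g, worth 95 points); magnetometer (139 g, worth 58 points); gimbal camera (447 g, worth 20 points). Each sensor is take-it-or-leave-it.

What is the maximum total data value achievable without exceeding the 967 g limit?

Density check — thermal camera 1.24, magnetometer 0.42, soil-moisture probe 0.27 are the best per g.
Taking the top-ratio sensors first gives thermal camera + soil-moisture probe + humidity probe + magnetometer for 298 (745 g).
The 303 g tied up in soil-moisture probe is better spent on radiometer — total rises to 311 (913 g).
The spare 54 g is too small for any remaining sensor, and no exchange beats 311.

311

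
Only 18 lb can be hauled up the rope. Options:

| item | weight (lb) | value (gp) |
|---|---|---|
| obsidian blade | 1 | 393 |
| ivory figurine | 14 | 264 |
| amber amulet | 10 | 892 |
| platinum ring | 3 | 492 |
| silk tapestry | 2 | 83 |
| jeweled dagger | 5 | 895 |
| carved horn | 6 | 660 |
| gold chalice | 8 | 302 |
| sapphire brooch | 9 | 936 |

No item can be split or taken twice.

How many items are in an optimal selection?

4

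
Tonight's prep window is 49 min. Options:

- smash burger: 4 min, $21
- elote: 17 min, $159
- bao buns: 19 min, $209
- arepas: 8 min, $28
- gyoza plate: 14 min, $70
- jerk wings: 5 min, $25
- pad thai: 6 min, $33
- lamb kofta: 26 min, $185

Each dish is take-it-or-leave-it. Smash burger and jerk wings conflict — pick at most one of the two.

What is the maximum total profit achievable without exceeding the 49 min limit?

426

Ranking by ratio (profit/min): bao buns 11.00, elote 9.35, lamb kofta 7.12, pad thai 5.50.
Filling by ratio: smash burger + elote + bao buns + pad thai for 422, with 3 min left unused.
Dropping smash burger frees 4 min; slotting in jerk wings (5 min) lifts the total to 426 at 47 min.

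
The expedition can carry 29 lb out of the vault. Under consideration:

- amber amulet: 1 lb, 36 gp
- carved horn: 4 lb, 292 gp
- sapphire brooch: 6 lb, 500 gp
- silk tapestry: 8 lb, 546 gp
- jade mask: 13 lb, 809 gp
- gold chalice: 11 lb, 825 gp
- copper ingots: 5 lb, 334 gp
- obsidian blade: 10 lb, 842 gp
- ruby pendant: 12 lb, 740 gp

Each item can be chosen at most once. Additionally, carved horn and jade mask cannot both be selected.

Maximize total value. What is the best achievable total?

By value per lb: obsidian blade 84.20, sapphire brooch 83.33, gold chalice 75.00, carved horn 73.00 lead.
Greedy by ratio would take amber amulet + sapphire brooch + gold chalice + obsidian blade: 28 lb used, total 2203.
Dropping amber amulet and gold chalice frees 12 lb; slotting in silk tapestry + copper ingots (13 lb) lifts the total to 2222 at 29 lb.

2222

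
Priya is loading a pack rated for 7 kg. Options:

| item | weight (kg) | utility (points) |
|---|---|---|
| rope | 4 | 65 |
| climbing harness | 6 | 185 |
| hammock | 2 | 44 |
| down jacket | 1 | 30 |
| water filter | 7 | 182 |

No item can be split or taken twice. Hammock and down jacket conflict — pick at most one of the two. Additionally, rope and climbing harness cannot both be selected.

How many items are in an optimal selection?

The maximum utility within 7 kg is 215.
One optimal bundle: climbing harness + down jacket (7 kg).
Any selection reaching 215 contains exactly 2 items.

2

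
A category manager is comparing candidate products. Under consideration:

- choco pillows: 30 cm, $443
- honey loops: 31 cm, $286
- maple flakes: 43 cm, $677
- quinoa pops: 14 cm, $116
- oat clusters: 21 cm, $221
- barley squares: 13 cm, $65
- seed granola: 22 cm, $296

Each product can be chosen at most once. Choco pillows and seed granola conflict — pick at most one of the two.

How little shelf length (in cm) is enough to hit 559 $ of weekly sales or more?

Look for the lowest-shelf combination reaching 559.
maple flakes reaches 677 using 43 cm.
Below 43 cm the best achievable stays under 559.

43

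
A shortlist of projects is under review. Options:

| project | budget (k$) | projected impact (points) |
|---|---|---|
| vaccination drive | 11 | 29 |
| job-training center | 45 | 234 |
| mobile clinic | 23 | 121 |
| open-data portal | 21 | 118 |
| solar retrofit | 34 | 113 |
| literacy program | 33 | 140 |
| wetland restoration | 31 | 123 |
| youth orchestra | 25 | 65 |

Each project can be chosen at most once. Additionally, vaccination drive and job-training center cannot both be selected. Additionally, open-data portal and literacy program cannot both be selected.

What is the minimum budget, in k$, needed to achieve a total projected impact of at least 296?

66

Need the lightest bundle worth ≥ 296.
Taking job-training center + open-data portal gives 352 (≥ 296) for 66 k$.
Below 66 k$ the best achievable stays under 296.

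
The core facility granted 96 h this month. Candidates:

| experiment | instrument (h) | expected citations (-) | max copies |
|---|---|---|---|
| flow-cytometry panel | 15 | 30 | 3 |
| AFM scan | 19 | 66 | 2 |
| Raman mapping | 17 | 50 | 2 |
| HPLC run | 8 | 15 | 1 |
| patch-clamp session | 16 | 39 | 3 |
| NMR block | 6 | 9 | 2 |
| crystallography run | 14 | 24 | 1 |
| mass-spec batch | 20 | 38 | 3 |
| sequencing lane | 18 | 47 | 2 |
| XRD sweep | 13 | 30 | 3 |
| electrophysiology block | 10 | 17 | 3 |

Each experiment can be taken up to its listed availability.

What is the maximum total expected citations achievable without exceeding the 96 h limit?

2×AFM scan + 2×Raman mapping + NMR block + sequencing lane uses 96 of the 96 h and totals 288.
That's the maximum — no swap from here does better than 288.

288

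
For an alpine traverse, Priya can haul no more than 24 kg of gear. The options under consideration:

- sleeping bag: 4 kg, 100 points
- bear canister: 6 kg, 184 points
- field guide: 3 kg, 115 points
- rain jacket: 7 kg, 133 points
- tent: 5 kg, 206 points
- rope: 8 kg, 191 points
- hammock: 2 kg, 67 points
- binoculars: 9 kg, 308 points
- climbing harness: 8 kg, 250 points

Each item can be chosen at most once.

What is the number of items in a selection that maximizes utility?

4

Optimal total is 831.
One optimal bundle: tent + hammock + binoculars + climbing harness (24 kg).
All optima have 4 items.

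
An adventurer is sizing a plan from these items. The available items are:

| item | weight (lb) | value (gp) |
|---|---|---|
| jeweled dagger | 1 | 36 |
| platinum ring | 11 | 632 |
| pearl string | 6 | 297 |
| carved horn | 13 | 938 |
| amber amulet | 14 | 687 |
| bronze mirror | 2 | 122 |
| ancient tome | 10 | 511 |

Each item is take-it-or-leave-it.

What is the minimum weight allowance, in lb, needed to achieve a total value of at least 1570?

24

Minimise lb subject to total value ≥ 1570.
Taking platinum ring + carved horn gives 1570 (≥ 1570) for 24 lb.
Any bundle with less than 24 lb falls short of 1570.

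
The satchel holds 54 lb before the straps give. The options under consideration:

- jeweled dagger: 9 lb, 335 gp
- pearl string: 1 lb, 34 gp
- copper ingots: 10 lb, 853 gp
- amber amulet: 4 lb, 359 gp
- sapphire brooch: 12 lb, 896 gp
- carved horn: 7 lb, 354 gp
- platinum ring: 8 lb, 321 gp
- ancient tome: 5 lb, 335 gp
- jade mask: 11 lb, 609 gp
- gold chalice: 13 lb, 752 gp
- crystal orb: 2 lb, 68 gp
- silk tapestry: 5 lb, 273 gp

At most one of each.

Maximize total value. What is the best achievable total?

A density-first pass picks pearl string + copper ingots + amber amulet + sapphire brooch + ancient tome + gold chalice + crystal orb + silk tapestry — 3570 at 52 lb.
Using the slack differently, copper ingots + amber amulet + sapphire brooch + carved horn + ancient tome + jade mask + silk tapestry comes to 3679 at 54 lb.
Nothing else within 54 lb beats 3679.

3679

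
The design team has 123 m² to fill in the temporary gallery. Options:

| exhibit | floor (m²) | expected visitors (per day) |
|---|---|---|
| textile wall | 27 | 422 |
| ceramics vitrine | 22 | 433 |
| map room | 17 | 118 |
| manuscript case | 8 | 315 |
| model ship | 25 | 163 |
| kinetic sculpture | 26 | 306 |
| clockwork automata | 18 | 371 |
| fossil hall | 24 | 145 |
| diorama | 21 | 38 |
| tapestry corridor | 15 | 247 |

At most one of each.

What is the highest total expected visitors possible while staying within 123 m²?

2094

Ranking by ratio (expected visitors/m²): manuscript case 39.38, clockwork automata 20.61, ceramics vitrine 19.68, tapestry corridor 16.47.
Best packing: textile wall + ceramics vitrine + manuscript case + kinetic sculpture + clockwork automata + tapestry corridor — 116 m², 2094 total.
Next best is textile wall + ceramics vitrine + map room + manuscript case + kinetic sculpture + clockwork automata at 1965 (118 m²) — short by 129.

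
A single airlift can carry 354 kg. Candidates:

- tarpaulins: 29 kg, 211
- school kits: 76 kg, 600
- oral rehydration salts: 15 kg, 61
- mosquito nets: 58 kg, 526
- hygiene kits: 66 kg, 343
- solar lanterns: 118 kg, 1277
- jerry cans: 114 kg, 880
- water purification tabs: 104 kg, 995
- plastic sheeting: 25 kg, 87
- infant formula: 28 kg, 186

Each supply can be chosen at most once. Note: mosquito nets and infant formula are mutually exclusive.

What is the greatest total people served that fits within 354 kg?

Oral rehydration salts + solar lanterns + jerry cans + water purification tabs uses 351 of the 354 kg and totals 3213.
The closest alternative, tarpaulins + school kits + solar lanterns + water purification tabs + plastic sheeting, reaches only 3170.

3213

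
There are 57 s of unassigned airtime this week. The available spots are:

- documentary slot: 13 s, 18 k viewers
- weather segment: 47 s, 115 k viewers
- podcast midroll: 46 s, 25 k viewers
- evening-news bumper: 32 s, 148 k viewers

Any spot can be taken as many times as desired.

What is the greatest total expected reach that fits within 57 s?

166

Density check — evening-news bumper 4.62, weather segment 2.45, documentary slot 1.38, podcast midroll 0.54 are the best per s.
Taking documentary slot + evening-news bumper: 45 s used, 166 in expected reach.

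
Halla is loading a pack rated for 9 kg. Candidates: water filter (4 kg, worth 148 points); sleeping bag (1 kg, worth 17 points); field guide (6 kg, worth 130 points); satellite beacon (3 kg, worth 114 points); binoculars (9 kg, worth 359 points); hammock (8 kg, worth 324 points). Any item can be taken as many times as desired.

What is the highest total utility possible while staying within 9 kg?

359

Taking the top-ratio items first gives sleeping bag + hammock for 341 (9 kg).
Replace sleeping bag and hammock with binoculars: the trade gains 18 net, giving 359 at 9 kg.
Nothing else within 9 kg beats 359.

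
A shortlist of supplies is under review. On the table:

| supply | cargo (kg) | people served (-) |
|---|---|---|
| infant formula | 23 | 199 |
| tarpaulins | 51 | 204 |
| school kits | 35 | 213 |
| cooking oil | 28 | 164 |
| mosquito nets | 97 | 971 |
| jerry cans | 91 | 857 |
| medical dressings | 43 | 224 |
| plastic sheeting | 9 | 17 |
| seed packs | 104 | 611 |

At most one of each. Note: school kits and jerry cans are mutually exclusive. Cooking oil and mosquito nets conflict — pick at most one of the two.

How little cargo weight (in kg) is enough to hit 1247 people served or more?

155

Look for the lowest-cargo combination reaching 1247.
infant formula + school kits + mosquito nets: 1383 people served at 155 kg.
Below 155 kg the best achievable stays under 1247.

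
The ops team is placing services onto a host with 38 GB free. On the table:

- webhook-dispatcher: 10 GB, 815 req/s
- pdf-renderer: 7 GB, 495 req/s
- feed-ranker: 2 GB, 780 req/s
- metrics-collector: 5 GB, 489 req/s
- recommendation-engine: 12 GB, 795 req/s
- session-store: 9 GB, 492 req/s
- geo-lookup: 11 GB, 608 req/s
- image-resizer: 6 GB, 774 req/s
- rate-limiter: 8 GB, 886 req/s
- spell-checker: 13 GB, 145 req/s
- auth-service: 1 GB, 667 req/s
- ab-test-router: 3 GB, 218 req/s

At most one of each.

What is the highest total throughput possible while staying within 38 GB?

4635

Filling by ratio: webhook-dispatcher + feed-ranker + metrics-collector + image-resizer + rate-limiter + auth-service + ab-test-router for 4629, with 3 GB left unused.
The 5 GB tied up in metrics-collector is better spent on pdf-renderer — total rises to 4635 (37 GB).
The closest alternative, webhook-dispatcher + feed-ranker + metrics-collector + image-resizer + rate-limiter + auth-service + ab-test-router, reaches only 4629.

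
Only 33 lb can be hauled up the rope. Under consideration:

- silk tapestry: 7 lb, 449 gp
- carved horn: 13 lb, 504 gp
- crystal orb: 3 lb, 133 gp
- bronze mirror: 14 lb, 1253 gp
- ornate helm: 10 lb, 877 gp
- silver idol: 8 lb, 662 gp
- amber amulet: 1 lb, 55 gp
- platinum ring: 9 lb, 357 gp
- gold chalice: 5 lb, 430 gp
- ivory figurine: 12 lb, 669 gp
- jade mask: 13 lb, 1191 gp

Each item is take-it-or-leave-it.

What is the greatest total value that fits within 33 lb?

Taking bronze mirror + amber amulet + gold chalice + jade mask: 33 lb used, 2929 in value.
No other feasible combination exceeds 2929.

2929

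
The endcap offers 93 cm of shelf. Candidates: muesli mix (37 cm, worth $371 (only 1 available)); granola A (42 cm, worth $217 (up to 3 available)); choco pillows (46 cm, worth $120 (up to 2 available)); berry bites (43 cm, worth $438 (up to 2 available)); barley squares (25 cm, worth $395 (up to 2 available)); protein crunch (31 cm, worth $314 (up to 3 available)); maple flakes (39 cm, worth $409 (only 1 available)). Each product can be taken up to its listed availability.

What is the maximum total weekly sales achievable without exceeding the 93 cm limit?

1228

Filling by ratio: 2×barley squares + maple flakes for 1199, with 4 cm left unused.
The 39 cm tied up in maple flakes is better spent on berry bites — total rises to 1228 (93 cm).
Nothing else within 93 cm beats 1228.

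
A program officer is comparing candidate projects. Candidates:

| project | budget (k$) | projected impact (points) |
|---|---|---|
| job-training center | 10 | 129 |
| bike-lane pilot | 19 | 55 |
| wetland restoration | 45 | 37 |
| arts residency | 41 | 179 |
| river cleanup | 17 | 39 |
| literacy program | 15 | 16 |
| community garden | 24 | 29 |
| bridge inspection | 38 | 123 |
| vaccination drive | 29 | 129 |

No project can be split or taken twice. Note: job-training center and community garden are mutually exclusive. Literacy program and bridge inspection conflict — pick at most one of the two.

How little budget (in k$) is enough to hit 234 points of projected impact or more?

Look for the lowest-budget combination reaching 234.
job-training center + vaccination drive reaches 258 using 39 k$.
Below 39 k$ the best achievable stays under 234.

39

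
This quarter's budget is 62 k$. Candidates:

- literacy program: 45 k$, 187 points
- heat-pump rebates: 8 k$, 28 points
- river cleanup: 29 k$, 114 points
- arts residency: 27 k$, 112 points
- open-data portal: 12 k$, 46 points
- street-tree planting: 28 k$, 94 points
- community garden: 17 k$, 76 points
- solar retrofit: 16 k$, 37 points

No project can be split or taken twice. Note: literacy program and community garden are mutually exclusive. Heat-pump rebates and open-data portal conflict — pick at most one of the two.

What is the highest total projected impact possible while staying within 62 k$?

Best packing: river cleanup + open-data portal + community garden — 58 k$, 236 total.
No other feasible combination exceeds 236.

236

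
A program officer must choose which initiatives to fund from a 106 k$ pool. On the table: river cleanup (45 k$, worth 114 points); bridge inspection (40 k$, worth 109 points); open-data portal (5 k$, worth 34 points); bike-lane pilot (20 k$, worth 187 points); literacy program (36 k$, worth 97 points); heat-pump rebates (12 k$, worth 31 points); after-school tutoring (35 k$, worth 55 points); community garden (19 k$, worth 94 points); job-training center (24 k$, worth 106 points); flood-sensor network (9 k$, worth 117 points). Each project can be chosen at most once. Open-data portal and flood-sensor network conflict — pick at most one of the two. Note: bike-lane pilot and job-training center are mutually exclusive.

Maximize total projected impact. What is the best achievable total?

Best packing: river cleanup + bike-lane pilot + heat-pump rebates + community garden + flood-sensor network — 105 k$, 543 total.
Next best is bridge inspection + bike-lane pilot + heat-pump rebates + community garden + flood-sensor network at 538 (100 k$) — short by 5.

543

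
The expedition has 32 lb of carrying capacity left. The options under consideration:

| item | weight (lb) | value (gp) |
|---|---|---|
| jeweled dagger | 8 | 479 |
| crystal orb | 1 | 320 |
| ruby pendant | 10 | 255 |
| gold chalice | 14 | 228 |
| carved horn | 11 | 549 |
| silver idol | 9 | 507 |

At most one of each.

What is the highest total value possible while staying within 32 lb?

Ranking by ratio (value/lb): crystal orb 320.00, jeweled dagger 59.88, silver idol 56.33, carved horn 49.91.
The ratio ordering already packs tightly: jeweled dagger + crystal orb + carved horn + silver idol, 29 lb, 1855.

1855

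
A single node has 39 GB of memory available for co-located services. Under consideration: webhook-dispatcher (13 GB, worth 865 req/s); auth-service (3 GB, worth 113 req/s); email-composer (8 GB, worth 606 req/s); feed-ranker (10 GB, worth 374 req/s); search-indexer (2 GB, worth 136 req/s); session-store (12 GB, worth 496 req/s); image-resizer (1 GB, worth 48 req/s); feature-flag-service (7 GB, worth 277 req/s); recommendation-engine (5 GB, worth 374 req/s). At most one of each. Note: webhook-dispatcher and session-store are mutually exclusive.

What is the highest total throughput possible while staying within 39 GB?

2419

Taking webhook-dispatcher + auth-service + email-composer + search-indexer + image-resizer + feature-flag-service + recommendation-engine: 39 GB used, 2419 in throughput.
Next best is webhook-dispatcher + email-composer + feed-ranker + search-indexer + image-resizer + recommendation-engine at 2403 (39 GB) — short by 16.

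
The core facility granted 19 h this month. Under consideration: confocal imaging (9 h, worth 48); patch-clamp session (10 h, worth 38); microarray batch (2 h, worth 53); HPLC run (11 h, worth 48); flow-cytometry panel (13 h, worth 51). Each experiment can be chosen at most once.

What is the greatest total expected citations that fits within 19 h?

By expected citations per h: microarray batch 26.50, confocal imaging 5.33, HPLC run 4.36 lead.
A density-first pass picks confocal imaging + microarray batch — 101 at 11 h.
The 9 h tied up in confocal imaging is better spent on flow-cytometry panel — total rises to 104 (15 h).
Next best is confocal imaging + microarray batch at 101 (11 h) — short by 3.

104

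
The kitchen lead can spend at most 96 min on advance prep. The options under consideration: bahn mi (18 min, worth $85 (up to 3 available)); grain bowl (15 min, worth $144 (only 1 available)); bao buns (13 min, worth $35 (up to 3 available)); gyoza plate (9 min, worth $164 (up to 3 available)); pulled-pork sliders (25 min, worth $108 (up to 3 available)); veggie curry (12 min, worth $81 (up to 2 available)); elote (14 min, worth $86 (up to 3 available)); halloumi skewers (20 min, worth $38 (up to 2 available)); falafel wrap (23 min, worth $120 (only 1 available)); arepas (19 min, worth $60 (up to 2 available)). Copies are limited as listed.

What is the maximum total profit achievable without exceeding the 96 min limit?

Taking the top-ratio dishes first gives grain bowl + 3×gyoza plate + 2×veggie curry + 2×elote for 970 (94 min).
Dropping veggie curry frees 12 min; slotting in elote (14 min) lifts the total to 975 at 96 min.
No other feasible combination exceeds 975.

975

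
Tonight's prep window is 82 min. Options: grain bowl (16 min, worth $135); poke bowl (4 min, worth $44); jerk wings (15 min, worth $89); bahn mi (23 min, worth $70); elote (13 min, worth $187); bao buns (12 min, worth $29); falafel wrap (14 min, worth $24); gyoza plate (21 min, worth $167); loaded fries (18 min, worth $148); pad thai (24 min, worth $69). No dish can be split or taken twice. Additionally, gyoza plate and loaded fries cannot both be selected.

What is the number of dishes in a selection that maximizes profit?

Best achievable profit is 651.
For example grain bowl + poke bowl + jerk wings + elote + bao buns + gyoza plate achieves it, using 81 min.
Every optimal selection uses 6 dishes.

6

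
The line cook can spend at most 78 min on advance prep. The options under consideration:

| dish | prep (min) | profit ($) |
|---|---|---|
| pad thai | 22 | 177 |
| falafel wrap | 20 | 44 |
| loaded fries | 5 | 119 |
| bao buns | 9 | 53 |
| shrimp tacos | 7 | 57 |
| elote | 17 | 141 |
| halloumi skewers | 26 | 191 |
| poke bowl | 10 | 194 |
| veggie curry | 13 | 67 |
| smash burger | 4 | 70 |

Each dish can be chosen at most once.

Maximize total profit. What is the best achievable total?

Filling by ratio: pad thai + loaded fries + bao buns + shrimp tacos + elote + poke bowl + smash burger for 811, with 4 min left unused.
Replace pad thai with halloumi skewers: the trade gains 14 net, giving 825 at 78 min.

825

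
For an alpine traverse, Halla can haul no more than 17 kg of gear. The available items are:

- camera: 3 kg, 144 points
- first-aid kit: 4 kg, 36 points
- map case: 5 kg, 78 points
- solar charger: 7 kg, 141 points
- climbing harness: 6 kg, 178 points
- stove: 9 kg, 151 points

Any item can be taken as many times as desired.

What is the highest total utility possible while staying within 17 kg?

The ratio ordering already packs tightly: 5×camera, 15 kg, 720.
Nothing else within 17 kg beats 720.

720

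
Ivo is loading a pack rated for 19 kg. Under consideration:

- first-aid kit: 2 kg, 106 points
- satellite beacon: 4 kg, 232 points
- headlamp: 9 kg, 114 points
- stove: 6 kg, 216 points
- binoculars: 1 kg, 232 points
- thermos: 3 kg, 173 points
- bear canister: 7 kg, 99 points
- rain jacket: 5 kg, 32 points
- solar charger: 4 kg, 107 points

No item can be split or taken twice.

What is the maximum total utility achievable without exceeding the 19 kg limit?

Filling by ratio: first-aid kit + satellite beacon + stove + binoculars + thermos for 959, with 3 kg left unused.
The 2 kg tied up in first-aid kit is better spent on solar charger — total rises to 960 (18 kg).
The closest alternative, first-aid kit + satellite beacon + stove + binoculars + thermos, reaches only 959.

960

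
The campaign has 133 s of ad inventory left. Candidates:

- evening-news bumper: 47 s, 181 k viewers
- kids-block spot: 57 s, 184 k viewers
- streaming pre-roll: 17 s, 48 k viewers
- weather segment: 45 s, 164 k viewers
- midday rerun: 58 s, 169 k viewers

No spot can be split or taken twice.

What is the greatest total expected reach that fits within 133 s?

413

Greedy by ratio would take evening-news bumper + streaming pre-roll + weather segment: 109 s used, total 393.
Dropping weather segment frees 45 s; slotting in kids-block spot (57 s) lifts the total to 413 at 121 s.
An exhaustive check of the 32 subsets confirms 413.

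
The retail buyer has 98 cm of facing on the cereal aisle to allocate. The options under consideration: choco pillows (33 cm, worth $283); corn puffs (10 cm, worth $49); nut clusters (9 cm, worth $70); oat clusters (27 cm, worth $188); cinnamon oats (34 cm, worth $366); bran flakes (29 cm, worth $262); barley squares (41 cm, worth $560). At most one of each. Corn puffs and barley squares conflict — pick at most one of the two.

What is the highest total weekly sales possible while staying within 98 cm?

Oat clusters + bran flakes + barley squares uses 97 of the 98 cm and totals 1010.
That's the maximum — no feasible swap from here does better than 1010.

1010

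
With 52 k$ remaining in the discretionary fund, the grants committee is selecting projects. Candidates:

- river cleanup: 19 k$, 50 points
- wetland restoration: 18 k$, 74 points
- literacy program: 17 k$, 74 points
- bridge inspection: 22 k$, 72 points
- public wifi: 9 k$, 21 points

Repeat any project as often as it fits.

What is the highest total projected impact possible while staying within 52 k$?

Density check — literacy program 4.35, wetland restoration 4.11, bridge inspection 3.27 are the best per k$.
Wetland restoration + 2×literacy program uses 52 of the 52 k$ and totals 222.

222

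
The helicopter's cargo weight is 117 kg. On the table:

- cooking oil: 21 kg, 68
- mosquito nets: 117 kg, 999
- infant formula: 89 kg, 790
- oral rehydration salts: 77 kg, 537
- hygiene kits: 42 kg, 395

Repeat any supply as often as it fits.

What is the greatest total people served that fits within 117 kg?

Greedy by ratio would take cooking oil + 2×hygiene kits: 105 kg used, total 858.
Dropping cooking oil and 2×hygiene kits frees 105 kg; slotting in mosquito nets (117 kg) lifts the total to 999 at 117 kg.
That's the maximum — no swap from here does better than 999.

999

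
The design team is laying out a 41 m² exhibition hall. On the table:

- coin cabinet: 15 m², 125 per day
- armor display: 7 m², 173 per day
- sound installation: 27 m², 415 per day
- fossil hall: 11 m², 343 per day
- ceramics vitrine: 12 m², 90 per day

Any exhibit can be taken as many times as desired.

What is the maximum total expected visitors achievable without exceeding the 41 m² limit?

1202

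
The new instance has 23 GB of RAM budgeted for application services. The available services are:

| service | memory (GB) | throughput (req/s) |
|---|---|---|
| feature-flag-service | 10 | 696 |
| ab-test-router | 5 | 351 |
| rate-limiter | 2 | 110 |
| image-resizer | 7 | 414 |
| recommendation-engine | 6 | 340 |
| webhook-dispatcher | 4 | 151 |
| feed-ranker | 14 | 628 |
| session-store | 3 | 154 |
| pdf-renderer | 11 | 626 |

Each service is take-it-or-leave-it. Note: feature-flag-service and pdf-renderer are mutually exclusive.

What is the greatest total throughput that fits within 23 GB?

Ranking by ratio (throughput/GB): ab-test-router 70.20, feature-flag-service 69.60, image-resizer 59.14.
Greedy by ratio would take feature-flag-service + ab-test-router + image-resizer: 22 GB used, total 1461.
Replace image-resizer with rate-limiter + recommendation-engine: the trade gains 36 net, giving 1497 at 23 GB.
That's the maximum — no feasible swap from here does better than 1497.

1497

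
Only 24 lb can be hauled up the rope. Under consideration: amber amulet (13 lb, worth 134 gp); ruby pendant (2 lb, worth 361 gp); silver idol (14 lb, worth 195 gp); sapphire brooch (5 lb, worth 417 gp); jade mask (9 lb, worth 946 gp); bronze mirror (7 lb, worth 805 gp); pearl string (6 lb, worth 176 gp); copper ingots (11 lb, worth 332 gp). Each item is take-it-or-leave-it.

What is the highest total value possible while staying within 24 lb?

2529

By value per lb: ruby pendant 180.50, bronze mirror 115.00, jade mask 105.11, sapphire brooch 83.40 lead.
The ratio ordering already packs tightly: ruby pendant + sapphire brooch + jade mask + bronze mirror, 23 lb, 2529.
The spare 1 lb is too small for any remaining item, and no exchange beats 2529.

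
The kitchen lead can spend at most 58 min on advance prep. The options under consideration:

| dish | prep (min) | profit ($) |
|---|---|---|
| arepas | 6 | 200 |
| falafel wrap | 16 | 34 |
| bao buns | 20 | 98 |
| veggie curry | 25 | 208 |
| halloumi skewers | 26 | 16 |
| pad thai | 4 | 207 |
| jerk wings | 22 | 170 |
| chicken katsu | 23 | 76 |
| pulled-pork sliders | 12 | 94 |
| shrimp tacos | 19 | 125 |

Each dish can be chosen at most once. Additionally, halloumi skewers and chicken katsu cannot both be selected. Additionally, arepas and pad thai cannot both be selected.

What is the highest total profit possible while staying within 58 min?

Density check — pad thai 51.75, arepas 33.33, veggie curry 8.32, pulled-pork sliders 7.83 are the best per min.
Taking pad thai + jerk wings + pulled-pork sliders + shrimp tacos: 57 min used, 596 in profit.
No other feasible combination exceeds 596.

596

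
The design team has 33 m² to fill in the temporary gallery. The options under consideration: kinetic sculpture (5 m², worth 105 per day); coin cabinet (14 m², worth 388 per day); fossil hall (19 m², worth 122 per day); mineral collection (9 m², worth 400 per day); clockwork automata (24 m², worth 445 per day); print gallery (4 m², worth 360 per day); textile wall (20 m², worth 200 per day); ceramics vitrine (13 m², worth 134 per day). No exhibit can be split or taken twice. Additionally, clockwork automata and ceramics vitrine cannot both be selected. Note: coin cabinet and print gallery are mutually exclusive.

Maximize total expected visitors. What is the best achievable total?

Taking kinetic sculpture + mineral collection + print gallery + ceramics vitrine: 31 m² used, 999 in expected visitors.
The spare 2 m² is too small for any remaining exhibit, and no feasible exchange beats 999.

999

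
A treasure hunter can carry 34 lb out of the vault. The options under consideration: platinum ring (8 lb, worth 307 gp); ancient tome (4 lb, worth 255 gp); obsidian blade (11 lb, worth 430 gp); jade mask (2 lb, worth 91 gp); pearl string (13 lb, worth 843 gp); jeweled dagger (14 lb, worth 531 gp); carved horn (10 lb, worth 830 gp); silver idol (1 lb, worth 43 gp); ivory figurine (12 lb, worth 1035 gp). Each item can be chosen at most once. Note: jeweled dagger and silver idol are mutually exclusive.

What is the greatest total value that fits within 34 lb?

2427

By value per lb: ivory figurine 86.25, carved horn 83.00, pearl string 64.85, ancient tome 63.75 lead.
Filling by ratio: ancient tome + jade mask + carved horn + silver idol + ivory figurine for 2254, with 5 lb left unused.
Dropping jade mask and silver idol frees 3 lb; slotting in platinum ring (8 lb) lifts the total to 2427 at 34 lb.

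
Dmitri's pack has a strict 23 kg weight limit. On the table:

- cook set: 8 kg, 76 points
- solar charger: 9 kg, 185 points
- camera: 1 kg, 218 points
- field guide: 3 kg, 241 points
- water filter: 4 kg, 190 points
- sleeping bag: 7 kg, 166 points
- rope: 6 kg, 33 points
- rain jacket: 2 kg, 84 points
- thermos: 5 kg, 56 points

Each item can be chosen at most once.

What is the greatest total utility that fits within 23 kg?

Density check — camera 218.00, field guide 80.33, water filter 47.50 are the best per kg.
The ratio ordering already packs tightly: camera + field guide + water filter + sleeping bag + rain jacket + thermos, 22 kg, 955.
That's the maximum — no swap from here does better than 955.

955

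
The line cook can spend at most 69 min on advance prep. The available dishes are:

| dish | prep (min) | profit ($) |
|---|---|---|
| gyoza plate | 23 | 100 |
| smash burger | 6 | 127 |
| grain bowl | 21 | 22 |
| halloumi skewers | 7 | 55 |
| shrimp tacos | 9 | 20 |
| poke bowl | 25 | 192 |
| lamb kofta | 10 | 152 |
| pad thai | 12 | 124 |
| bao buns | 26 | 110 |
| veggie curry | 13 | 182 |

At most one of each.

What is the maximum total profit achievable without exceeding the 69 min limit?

777

Taking the top-ratio dishes first gives smash burger + halloumi skewers + shrimp tacos + lamb kofta + pad thai + veggie curry for 660 (57 min).
The 16 min tied up in halloumi skewers and shrimp tacos is better spent on poke bowl — total rises to 777 (66 min).
The spare 3 min is too small for any remaining dish, and no exchange beats 777.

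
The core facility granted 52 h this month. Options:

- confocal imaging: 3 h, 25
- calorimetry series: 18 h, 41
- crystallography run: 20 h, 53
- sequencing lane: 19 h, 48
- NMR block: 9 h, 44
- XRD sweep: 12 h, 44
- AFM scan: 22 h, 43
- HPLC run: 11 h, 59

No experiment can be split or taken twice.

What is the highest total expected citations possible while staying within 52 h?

Ranking by ratio (expected citations/h): confocal imaging 8.33, HPLC run 5.36, NMR block 4.89.
The ratio heuristic lands on confocal imaging + NMR block + XRD sweep + HPLC run (172) but leaves 17 h idle.
Dropping confocal imaging frees 3 h; slotting in crystallography run (20 h) lifts the total to 200 at 52 h.
Every other selection either busts 52 h or fails to beat 200.

200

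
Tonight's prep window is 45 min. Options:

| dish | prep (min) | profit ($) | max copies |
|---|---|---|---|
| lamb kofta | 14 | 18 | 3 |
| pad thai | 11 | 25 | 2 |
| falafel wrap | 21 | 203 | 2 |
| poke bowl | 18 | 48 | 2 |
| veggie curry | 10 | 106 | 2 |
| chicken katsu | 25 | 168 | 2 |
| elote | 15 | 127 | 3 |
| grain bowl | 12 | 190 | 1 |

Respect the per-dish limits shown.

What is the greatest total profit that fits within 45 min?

Filling by ratio: pad thai + 2×veggie curry + grain bowl for 427, with 2 min left unused.
Replace pad thai and veggie curry with falafel wrap: the trade gains 72 net, giving 499 at 43 min.

499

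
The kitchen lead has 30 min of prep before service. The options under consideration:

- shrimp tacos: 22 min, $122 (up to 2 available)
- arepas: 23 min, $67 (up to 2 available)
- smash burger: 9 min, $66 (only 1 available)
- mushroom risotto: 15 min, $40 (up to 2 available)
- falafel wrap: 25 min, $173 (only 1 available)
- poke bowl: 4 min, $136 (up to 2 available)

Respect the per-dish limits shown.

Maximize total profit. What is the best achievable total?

A density-first pass picks smash burger + 2×poke bowl — 338 at 17 min.
Replace smash burger with shrimp tacos: the trade gains 56 net, giving 394 at 30 min.
Nothing else within 30 min beats 394.

394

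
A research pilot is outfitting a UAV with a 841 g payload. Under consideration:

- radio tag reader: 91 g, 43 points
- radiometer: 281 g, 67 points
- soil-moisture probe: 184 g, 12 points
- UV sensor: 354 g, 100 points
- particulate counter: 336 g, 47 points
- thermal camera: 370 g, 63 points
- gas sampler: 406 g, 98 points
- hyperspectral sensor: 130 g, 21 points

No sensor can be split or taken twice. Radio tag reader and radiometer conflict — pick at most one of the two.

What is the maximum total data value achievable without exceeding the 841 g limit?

Best packing: radio tag reader + UV sensor + thermal camera — 815 g, 206 total.
The spare 26 g is too small for any remaining sensor, and no feasible exchange beats 206.

206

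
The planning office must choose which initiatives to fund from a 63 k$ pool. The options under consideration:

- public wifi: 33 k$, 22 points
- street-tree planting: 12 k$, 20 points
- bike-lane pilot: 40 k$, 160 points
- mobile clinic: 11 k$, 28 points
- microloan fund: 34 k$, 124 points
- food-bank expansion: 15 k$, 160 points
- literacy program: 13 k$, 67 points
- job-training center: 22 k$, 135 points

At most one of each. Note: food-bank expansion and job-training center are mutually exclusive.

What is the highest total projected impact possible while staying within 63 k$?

351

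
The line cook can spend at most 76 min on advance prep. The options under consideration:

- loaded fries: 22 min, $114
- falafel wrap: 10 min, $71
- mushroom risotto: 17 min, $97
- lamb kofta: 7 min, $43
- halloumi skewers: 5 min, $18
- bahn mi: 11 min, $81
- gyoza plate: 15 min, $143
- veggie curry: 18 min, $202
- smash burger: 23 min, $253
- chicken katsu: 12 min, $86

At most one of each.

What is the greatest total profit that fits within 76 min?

727

Greedy by ratio would take lamb kofta + bahn mi + gyoza plate + veggie curry + smash burger: 74 min used, total 722.
Replace bahn mi with chicken katsu: the trade gains 5 net, giving 727 at 75 min.
An exhaustive check of the 1024 subsets confirms 727.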